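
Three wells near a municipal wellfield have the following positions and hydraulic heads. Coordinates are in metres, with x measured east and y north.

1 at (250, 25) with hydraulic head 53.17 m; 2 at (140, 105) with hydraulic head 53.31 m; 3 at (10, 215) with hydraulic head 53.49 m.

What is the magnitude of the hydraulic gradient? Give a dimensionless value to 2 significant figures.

0.0011

Taking 1 as reference: 2−1 = (-110, 80, +0.14); 3−1 = (-240, 190, +0.32).
Determinant of the coordinate differences = (-110)·190 − (-240)·80 = -1700.
∂h/∂x = [(+0.14)·190 − (+0.32)·80] / -1700 = -0.0005882
∂h/∂y = [(-110)·(+0.32) − (-240)·(+0.14)] / -1700 = +0.0009412
|∇h| = √(-0.0005882² + 0.0009412²) = 0.00111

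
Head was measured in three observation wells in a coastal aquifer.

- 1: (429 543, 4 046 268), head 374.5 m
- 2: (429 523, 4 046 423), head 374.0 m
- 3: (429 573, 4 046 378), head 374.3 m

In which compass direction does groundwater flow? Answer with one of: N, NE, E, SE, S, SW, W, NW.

Three-point gradient (reference 1): Δ to 2 = (-20, 155, -0.5), Δ to 3 = (30, 110, -0.2).
∂h/∂x = +0.003504, ∂h/∂y = -0.002774 (det = -6850).
Flow = −∇h = (-0.003504 east, +0.002774 north), which points northwest.

NW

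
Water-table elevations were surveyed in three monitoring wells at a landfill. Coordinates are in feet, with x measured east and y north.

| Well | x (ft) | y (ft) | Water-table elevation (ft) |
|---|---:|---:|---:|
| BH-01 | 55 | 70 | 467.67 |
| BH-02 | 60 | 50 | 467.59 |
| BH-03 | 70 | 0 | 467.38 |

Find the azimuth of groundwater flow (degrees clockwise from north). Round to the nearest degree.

Three-point gradient (reference BH-01): Δ to BH-02 = (5, -20, -0.08), Δ to BH-03 = (15, -70, -0.29).
∂h/∂x = +0.004000, ∂h/∂y = +0.005000 (det = -50).
Flow direction (−∇h) has components (-0.004000 E, -0.005000 N).
Azimuth = atan2(E, N) = atan2(-0.004000, -0.005000) = 218.7° ≈ 219°.

219°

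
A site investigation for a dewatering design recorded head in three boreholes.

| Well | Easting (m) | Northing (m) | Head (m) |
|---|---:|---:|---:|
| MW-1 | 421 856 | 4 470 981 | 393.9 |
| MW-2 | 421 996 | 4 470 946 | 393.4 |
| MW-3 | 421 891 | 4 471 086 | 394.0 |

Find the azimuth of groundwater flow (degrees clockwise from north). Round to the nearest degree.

Taking MW-1 as reference: MW-2−MW-1 = (140, -35, -0.5); MW-3−MW-1 = (35, 105, +0.1).
Determinant of the coordinate differences = 140·105 − 35·(-35) = 15925.
∂h/∂x = [(-0.5)·105 − (+0.1)·(-35)] / 15925 = -0.003077
∂h/∂y = [140·(+0.1) − 35·(-0.5)] / 15925 = +0.001978
Flow direction (−∇h) has components (+0.003077 E, -0.001978 N).
Azimuth = atan2(E, N) = atan2(+0.003077, -0.001978) = 122.7° ≈ 123°.

123°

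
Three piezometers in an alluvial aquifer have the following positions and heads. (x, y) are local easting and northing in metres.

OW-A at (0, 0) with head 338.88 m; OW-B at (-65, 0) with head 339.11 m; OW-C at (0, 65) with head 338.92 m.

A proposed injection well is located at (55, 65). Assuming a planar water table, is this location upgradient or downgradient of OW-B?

downgradient

∂h/∂x = (339.11 − 338.88) / (-65 − 0) = -0.003538
∂h/∂y = (338.92 − 338.88) / (65 − 0) = +0.0006154
Head at (55, 65) = 338.88 + (-0.003538)·(55) + (+0.0006154)·(65) = 338.73 m.
That is lower than the 339.11 m at OW-B, so the point is downgradient.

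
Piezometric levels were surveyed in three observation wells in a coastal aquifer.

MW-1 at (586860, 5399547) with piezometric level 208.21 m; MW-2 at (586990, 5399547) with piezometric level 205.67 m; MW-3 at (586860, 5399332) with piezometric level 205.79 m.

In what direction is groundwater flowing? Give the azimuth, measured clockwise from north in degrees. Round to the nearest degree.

120°

∂h/∂x = (205.67 − 208.21) / (586990 − 586860) = -0.01954
∂h/∂y = (205.79 − 208.21) / (5399332 − 5399547) = +0.01126
Flow direction (−∇h) has components (+0.01954 E, -0.01126 N).
Azimuth = atan2(E, N) = atan2(+0.01954, -0.01126) = 119.9° ≈ 120°.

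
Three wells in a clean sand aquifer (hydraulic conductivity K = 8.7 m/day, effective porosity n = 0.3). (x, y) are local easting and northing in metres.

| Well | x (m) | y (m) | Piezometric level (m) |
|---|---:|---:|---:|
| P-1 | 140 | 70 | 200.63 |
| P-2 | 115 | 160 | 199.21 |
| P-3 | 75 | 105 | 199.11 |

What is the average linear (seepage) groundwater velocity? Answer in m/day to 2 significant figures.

0.60 m/day

Differences from P-1: to P-2 (Δx, Δy, Δh) = (-25, 90, -1.42); to P-3 = (-65, 35, -1.52).
Solve a·Δx + b·Δy = Δh: det = (-25)·35 − (-65)·90 = 4975.
∂h/∂x = [(-1.42)·35 − (-1.52)·90] / 4975 = +0.01751
∂h/∂y = [(-25)·(-1.52) − (-65)·(-1.42)] / 4975 = -0.01091
|∇h| = √(0.01751² + -0.01091²) = 0.02063
Seepage velocity v = K·i/n = 8.7 × 0.02063 / 0.3 = 0.5983 m/day.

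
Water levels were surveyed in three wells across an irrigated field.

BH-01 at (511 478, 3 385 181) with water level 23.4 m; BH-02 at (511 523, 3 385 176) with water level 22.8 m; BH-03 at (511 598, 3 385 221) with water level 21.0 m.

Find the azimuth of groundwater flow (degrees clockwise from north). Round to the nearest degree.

045°

Three-point gradient (reference BH-01): Δ to BH-02 = (45, -5, -0.6), Δ to BH-03 = (120, 40, -2.4).
∂h/∂x = -0.01500, ∂h/∂y = -0.01500 (det = 2400).
Flow direction (−∇h) has components (+0.01500 E, +0.01500 N).
Azimuth = atan2(E, N) = atan2(+0.01500, +0.01500) = 45.0° ≈ 045°.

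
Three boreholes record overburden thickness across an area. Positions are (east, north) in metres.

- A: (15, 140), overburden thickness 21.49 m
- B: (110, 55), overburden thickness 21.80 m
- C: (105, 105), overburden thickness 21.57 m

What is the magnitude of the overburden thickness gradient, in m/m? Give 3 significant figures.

With d = a·x + b·y + c and A as origin, the differences give:
  95·a + (-85)·b = +0.31
  90·a + (-35)·b = +0.08
Eliminate b (×(-35) and ×(-85), subtract): 4325·a = -4.050 → a = ∂d/∂x = -0.0009364
Back-substitute: b = ∂d/∂y = -0.004694.
|∇f| = √(-0.0009364² + -0.004694²) = 0.004786 m/m

0.00479 m/m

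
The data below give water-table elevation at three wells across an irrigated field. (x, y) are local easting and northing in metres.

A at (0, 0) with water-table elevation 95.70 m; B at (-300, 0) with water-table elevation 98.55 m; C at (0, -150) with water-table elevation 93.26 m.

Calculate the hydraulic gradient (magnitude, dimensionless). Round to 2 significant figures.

∂h/∂x = (98.55 − 95.70) / (-300 − 0) = -0.009500
∂h/∂y = (93.26 − 95.70) / (-150 − 0) = +0.01627
|∇h| = √(-0.009500² + 0.01627²) = 0.01884

0.019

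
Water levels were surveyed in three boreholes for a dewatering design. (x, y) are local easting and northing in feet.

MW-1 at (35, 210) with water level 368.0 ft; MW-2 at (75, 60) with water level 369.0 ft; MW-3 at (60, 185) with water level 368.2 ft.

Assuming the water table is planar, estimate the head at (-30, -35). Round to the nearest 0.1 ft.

Taking MW-1 as reference: MW-2−MW-1 = (40, -150, +1.0); MW-3−MW-1 = (25, -25, +0.2).
Solve a·Δx + b·Δy = Δh: det = 40·(-25) − 25·(-150) = 2750.
∂h/∂x = [(+1.0)·(-25) − (+0.2)·(-150)] / 2750 = +0.001818
∂h/∂y = [40·(+0.2) − 25·(+1.0)] / 2750 = -0.006182
h(-30, -35) = 368.0 + (+0.001818)·(-65) + (-0.006182)·(-245) = 368.0 -0.118 +1.515 = 369.396 ft.

369.4 ft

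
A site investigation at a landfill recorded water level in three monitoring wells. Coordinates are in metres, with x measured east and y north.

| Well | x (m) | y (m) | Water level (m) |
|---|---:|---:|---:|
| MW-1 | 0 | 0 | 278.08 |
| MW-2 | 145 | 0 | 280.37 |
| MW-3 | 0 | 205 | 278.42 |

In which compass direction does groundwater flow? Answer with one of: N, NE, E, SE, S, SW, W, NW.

∂h/∂x = (280.37 − 278.08) / (145 − 0) = +0.01579
∂h/∂y = (278.42 − 278.08) / (205 − 0) = +0.001659
Flow = −∇h = (-0.01579 east, -0.001659 north), which points west.

W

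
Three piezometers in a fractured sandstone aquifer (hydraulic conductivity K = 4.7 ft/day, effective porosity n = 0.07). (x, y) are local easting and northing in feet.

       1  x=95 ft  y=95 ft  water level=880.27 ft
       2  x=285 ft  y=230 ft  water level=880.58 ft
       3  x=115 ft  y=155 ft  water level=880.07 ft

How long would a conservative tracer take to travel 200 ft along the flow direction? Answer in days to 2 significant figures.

410 days

With h = a·x + b·y + c and 1 as origin, the differences give:
  190·a + 135·b = +0.31
  20·a + 60·b = -0.20
Eliminate b (×60 and ×135, subtract): 8700·a = 45.600 → a = ∂h/∂x = +0.005241
Back-substitute: b = ∂h/∂y = -0.005080.
|∇h| = √(0.005241² + -0.005080²) = 0.007299
Seepage velocity v = K·i/n = 4.7 × 0.007299 / 0.07 = 0.4901 ft/day.
t = 200 / 0.4901 = 408.1 days.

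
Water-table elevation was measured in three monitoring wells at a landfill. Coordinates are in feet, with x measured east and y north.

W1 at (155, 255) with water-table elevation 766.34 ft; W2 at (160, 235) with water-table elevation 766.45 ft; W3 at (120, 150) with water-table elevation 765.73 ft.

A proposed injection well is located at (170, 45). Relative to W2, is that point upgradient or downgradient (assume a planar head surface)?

upgradient

With h = a·x + b·y + c and W1 as origin, the differences give:
  5·a + (-20)·b = +0.11
  (-35)·a + (-105)·b = -0.61
Eliminate b (×(-105) and ×(-20), subtract): -1225·a = -23.750 → a = ∂h/∂x = +0.01939
Back-substitute: b = ∂h/∂y = -0.0006531.
Head at (170, 45) = 766.34 + (+0.01939)·(15) + (-0.0006531)·(-210) = 766.77 ft.
That is higher than the 766.45 ft at W2, so the point is upgradient.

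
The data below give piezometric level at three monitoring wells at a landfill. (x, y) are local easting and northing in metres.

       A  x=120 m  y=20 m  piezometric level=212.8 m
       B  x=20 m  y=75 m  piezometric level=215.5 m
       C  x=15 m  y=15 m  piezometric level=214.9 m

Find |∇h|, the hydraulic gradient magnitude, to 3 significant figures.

Differences from A: to B (Δx, Δy, Δh) = (-100, 55, +2.7); to C = (-105, -5, +2.1).
Solve a·Δx + b·Δy = Δh: det = (-100)·(-5) − (-105)·55 = 6275.
∂h/∂x = [(+2.7)·(-5) − (+2.1)·55] / 6275 = -0.02056
∂h/∂y = [(-100)·(+2.1) − (-105)·(+2.7)] / 6275 = +0.01171
|∇h| = √(-0.02056² + 0.01171²) = 0.02366

0.0237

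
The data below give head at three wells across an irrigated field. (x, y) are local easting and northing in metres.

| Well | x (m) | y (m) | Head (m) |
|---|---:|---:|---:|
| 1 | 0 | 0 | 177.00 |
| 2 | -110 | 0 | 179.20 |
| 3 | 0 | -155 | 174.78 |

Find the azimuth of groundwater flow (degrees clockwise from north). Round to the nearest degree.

∂h/∂x = (179.20 − 177.00) / (-110 − 0) = -0.02000
∂h/∂y = (174.78 − 177.00) / (-155 − 0) = +0.01432
Flow direction (−∇h) has components (+0.02000 E, -0.01432 N).
Azimuth = atan2(E, N) = atan2(+0.02000, -0.01432) = 125.6° ≈ 126°.

126°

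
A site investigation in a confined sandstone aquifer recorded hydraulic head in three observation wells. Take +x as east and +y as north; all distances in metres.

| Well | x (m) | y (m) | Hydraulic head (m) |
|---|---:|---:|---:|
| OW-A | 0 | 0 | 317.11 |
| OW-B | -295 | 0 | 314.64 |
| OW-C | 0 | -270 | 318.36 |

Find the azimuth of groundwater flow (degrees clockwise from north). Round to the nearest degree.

299°

∂h/∂x = (314.64 − 317.11) / (-295 − 0) = +0.008373
∂h/∂y = (318.36 − 317.11) / (-270 − 0) = -0.004630
Flow direction (−∇h) has components (-0.008373 E, +0.004630 N).
Azimuth = atan2(E, N) = atan2(-0.008373, +0.004630) = 298.9° ≈ 299°.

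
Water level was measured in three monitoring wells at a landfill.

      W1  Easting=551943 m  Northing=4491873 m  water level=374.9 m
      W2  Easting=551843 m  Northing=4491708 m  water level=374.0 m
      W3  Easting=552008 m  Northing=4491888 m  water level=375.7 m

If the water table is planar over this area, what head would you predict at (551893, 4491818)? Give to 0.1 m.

374.4 m

Differences from W1: to W2 (Δx, Δy, Δh) = (-100, -165, -0.9); to W3 = (65, 15, +0.8).
Determinant of the coordinate differences = (-100)·15 − 65·(-165) = 9225.
∂h/∂x = [(-0.9)·15 − (+0.8)·(-165)] / 9225 = +0.01285
∂h/∂y = [(-100)·(+0.8) − 65·(-0.9)] / 9225 = -0.002331
h(551893, 4491818) = 374.9 + (+0.01285)·(-50) + (-0.002331)·(-55) = 374.9 -0.642 +0.128 = 374.386 m.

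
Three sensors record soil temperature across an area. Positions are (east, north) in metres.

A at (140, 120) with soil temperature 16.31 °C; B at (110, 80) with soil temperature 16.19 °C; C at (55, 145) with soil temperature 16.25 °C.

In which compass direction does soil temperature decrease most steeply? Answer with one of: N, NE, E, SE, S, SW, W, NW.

Differences from A: to B (Δx, Δy, Δh) = (-30, -40, -0.12); to C = (-85, 25, -0.06).
Determinant of the coordinate differences = (-30)·25 − (-85)·(-40) = -4150.
∂T/∂x = [(-0.12)·25 − (-0.06)·(-40)] / -4150 = +0.001301
∂T/∂y = [(-30)·(-0.06) − (-85)·(-0.12)] / -4150 = +0.002024
Steepest decrease is along −∇f = (-0.001301 E, -0.002024 N) → southwest.

SW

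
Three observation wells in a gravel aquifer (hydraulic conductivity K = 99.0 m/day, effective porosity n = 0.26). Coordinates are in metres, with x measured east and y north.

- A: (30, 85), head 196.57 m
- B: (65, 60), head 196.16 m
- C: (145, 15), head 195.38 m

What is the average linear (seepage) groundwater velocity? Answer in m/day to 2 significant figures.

5.0 m/day

Three-point gradient (reference A): Δ to B = (35, -25, -0.41), Δ to C = (115, -70, -1.19).
∂h/∂x = -0.002471, ∂h/∂y = +0.01294 (det = 425).
|∇h| = √(-0.002471² + 0.01294²) = 0.01317
Seepage velocity v = K·i/n = 99.0 × 0.01317 / 0.26 = 5.015 m/day.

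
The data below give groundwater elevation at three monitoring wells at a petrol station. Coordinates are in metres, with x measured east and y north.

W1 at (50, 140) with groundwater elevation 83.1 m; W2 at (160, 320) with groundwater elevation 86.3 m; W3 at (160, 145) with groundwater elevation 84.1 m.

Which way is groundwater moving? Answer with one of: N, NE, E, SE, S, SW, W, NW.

SW

With h = a·x + b·y + c and W1 as origin, the differences give:
  110·a + 180·b = +3.2
  110·a + 5·b = +1.0
Eliminate b (×5 and ×180, subtract): -19250·a = -164.00 → a = ∂h/∂x = +0.008519
Back-substitute: b = ∂h/∂y = +0.01257.
Flow = −∇h = (-0.008519 east, -0.01257 north), which points southwest.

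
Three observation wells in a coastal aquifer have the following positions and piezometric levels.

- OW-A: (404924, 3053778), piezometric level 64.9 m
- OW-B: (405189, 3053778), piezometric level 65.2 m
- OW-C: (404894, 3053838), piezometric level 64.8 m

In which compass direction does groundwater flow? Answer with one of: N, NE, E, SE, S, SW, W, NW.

Differences from OW-A: to OW-B (Δx, Δy, Δh) = (265, 0, +0.3); to OW-C = (-30, 60, -0.1).
Solve a·Δx + b·Δy = Δh: det = 265·60 − (-30)·0 = 15900.
∂h/∂x = [(+0.3)·60 − (-0.1)·0] / 15900 = +0.001132
∂h/∂y = [265·(-0.1) − (-30)·(+0.3)] / 15900 = -0.001101
Flow = −∇h = (-0.001132 east, +0.001101 north), which points northwest.

NW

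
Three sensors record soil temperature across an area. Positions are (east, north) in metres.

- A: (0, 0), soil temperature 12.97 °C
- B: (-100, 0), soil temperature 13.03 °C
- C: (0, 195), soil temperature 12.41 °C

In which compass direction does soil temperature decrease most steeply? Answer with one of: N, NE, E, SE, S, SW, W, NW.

N

∂T/∂x = (13.03 − 12.97) / (-100 − 0) = -0.0006000
∂T/∂y = (12.41 − 12.97) / (195 − 0) = -0.002872
Steepest decrease is along −∇f = (+0.0006000 E, +0.002872 N) → north.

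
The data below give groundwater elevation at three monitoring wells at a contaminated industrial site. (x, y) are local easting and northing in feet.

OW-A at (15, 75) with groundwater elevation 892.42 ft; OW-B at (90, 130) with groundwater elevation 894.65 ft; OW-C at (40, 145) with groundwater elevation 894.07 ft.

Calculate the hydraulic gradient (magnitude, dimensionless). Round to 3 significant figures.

0.0243

Taking OW-A as reference: OW-B−OW-A = (75, 55, +2.23); OW-C−OW-A = (25, 70, +1.65).
Determinant of the coordinate differences = 75·70 − 25·55 = 3875.
∂h/∂x = [(+2.23)·70 − (+1.65)·55] / 3875 = +0.01686
∂h/∂y = [75·(+1.65) − 25·(+2.23)] / 3875 = +0.01755
|∇h| = √(0.01686² + 0.01755²) = 0.02434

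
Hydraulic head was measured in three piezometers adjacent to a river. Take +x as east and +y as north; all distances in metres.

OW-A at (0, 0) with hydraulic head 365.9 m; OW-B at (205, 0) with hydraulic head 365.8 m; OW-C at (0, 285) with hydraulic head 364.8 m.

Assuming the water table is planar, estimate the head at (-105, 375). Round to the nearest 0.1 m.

∂h/∂x = (365.8 − 365.9) / (205 − 0) = -0.0004878
∂h/∂y = (364.8 − 365.9) / (285 − 0) = -0.003860
h(-105, 375) = 365.9 + (-0.0004878)·(-105) + (-0.003860)·(375) = 365.9 +0.051 -1.447 = 364.504 m.

364.5 m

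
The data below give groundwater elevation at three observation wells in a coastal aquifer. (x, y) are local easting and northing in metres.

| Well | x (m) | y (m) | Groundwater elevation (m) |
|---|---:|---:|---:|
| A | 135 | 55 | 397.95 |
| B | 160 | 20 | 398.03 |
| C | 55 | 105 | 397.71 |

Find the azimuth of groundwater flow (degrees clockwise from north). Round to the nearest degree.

275°

Three-point gradient (reference A): Δ to B = (25, -35, +0.08), Δ to C = (-80, 50, -0.24).
∂h/∂x = +0.002839, ∂h/∂y = -0.0002581 (det = -1550).
Flow direction (−∇h) has components (-0.002839 E, +0.0002581 N).
Azimuth = atan2(E, N) = atan2(-0.002839, +0.0002581) = 275.2° ≈ 275°.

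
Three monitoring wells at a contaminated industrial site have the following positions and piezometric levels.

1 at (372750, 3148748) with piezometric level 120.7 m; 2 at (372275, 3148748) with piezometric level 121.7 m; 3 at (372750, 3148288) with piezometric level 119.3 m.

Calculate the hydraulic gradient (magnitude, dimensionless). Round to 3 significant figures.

0.00370

∂h/∂x = (121.7 − 120.7) / (372275 − 372750) = -0.002105
∂h/∂y = (119.3 − 120.7) / (3148288 − 3148748) = +0.003043
|∇h| = √(-0.002105² + 0.003043²) = 0.0037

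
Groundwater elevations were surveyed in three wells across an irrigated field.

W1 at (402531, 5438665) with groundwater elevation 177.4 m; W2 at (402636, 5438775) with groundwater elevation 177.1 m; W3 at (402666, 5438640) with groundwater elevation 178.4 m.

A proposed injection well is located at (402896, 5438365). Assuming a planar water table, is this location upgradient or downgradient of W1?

Differences from W1: to W2 (Δx, Δy, Δh) = (105, 110, -0.3); to W3 = (135, -25, +1.0).
Solve a·Δx + b·Δy = Δh: det = 105·(-25) − 135·110 = -17475.
∂h/∂x = [(-0.3)·(-25) − (+1.0)·110] / -17475 = +0.005866
∂h/∂y = [105·(+1.0) − 135·(-0.3)] / -17475 = -0.008326
Head at (402896, 5438365) = 177.4 + (+0.005866)·(365) + (-0.008326)·(-300) = 182.04 m.
That is higher than the 177.4 m at W1, so the point is upgradient.

upgradient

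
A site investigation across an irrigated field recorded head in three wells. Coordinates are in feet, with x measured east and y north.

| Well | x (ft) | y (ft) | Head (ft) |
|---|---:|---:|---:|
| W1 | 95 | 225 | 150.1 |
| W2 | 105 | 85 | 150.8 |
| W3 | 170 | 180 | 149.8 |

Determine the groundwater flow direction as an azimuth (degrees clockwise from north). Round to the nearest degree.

Differences from W1: to W2 (Δx, Δy, Δh) = (10, -140, +0.7); to W3 = (75, -45, -0.3).
Determinant of the coordinate differences = 10·(-45) − 75·(-140) = 10050.
∂h/∂x = [(+0.7)·(-45) − (-0.3)·(-140)] / 10050 = -0.007313
∂h/∂y = [10·(-0.3) − 75·(+0.7)] / 10050 = -0.005522
Flow direction (−∇h) has components (+0.007313 E, +0.005522 N).
Azimuth = atan2(E, N) = atan2(+0.007313, +0.005522) = 52.9° ≈ 053°.

053°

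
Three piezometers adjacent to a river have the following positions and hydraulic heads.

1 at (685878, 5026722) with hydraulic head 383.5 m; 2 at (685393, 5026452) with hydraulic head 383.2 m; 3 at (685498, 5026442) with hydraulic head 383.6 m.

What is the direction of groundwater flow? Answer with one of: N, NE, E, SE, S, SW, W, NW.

NW

Three-point gradient (reference 1): Δ to 2 = (-485, -270, -0.3), Δ to 3 = (-380, -280, +0.1).
∂h/∂x = +0.003343, ∂h/∂y = -0.004895 (det = 33200).
Flow = −∇h = (-0.003343 east, +0.004895 north), which points northwest.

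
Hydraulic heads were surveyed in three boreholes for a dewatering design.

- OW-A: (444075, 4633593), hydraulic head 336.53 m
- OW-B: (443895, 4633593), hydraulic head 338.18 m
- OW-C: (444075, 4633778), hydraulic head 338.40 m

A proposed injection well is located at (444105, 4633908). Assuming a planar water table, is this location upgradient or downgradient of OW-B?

∂h/∂x = (338.18 − 336.53) / (443895 − 444075) = -0.009167
∂h/∂y = (338.40 − 336.53) / (4633778 − 4633593) = +0.01011
Head at (444105, 4633908) = 336.53 + (-0.009167)·(30) + (+0.01011)·(315) = 339.44 m.
That is higher than the 338.18 m at OW-B, so the point is upgradient.

upgradient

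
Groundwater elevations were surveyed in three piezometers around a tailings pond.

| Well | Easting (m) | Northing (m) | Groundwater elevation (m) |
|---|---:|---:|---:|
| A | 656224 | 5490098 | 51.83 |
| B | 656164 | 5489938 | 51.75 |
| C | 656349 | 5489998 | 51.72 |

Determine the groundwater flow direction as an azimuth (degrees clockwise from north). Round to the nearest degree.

Differences from A: to B (Δx, Δy, Δh) = (-60, -160, -0.08); to C = (125, -100, -0.11).
Determinant of the coordinate differences = (-60)·(-100) − 125·(-160) = 26000.
∂h/∂x = [(-0.08)·(-100) − (-0.11)·(-160)] / 26000 = -0.0003692
∂h/∂y = [(-60)·(-0.11) − 125·(-0.08)] / 26000 = +0.0006385
Flow direction (−∇h) has components (+0.0003692 E, -0.0006385 N).
Azimuth = atan2(E, N) = atan2(+0.0003692, -0.0006385) = 150.0° ≈ 150°.

150°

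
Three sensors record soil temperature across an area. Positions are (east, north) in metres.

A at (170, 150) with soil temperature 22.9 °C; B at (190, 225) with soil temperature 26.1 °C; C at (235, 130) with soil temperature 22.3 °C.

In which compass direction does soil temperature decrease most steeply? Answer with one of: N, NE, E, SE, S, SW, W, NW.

S

Taking A as reference: B−A = (20, 75, +3.2); C−A = (65, -20, -0.6).
Determinant of the coordinate differences = 20·(-20) − 65·75 = -5275.
∂T/∂x = [(+3.2)·(-20) − (-0.6)·75] / -5275 = +0.003602
∂T/∂y = [20·(-0.6) − 65·(+3.2)] / -5275 = +0.04171
Steepest decrease is along −∇f = (-0.003602 E, -0.04171 N) → south.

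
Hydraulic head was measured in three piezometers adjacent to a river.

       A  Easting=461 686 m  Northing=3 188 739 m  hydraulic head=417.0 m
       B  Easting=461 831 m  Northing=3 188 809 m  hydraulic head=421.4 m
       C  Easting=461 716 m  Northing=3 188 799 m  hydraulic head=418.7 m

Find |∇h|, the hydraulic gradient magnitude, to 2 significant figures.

Differences from A: to B (Δx, Δy, Δh) = (145, 70, +4.4); to C = (30, 60, +1.7).
Determinant of the coordinate differences = 145·60 − 30·70 = 6600.
∂h/∂x = [(+4.4)·60 − (+1.7)·70] / 6600 = +0.02197
∂h/∂y = [145·(+1.7) − 30·(+4.4)] / 6600 = +0.01735
|∇h| = √(0.02197² + 0.01735²) = 0.02799

0.028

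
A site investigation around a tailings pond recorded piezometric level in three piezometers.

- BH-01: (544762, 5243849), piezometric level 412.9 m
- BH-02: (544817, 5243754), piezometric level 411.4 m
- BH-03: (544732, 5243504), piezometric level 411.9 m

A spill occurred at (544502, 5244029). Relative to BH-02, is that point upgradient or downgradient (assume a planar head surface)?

With h = a·x + b·y + c and BH-01 as origin, the differences give:
  55·a + (-95)·b = -1.5
  (-30)·a + (-345)·b = -1.0
Eliminate b (×(-345) and ×(-95), subtract): -21825·a = 422.50 → a = ∂h/∂x = -0.01936
Back-substitute: b = ∂h/∂y = +0.004582.
Head at (544502, 5244029) = 412.9 + (-0.01936)·(-260) + (+0.004582)·(180) = 418.76 m.
That is higher than the 411.4 m at BH-02, so the point is upgradient.

upgradient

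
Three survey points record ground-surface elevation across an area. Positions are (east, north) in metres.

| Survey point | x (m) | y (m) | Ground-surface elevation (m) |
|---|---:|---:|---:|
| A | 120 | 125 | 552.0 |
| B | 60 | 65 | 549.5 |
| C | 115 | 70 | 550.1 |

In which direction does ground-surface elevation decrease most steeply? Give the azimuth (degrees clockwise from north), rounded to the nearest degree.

Taking A as reference: B−A = (-60, -60, -2.5); C−A = (-5, -55, -1.9).
Solve a·Δx + b·Δy = Δz: det = (-60)·(-55) − (-5)·(-60) = 3000.
∂z/∂x = [(-2.5)·(-55) − (-1.9)·(-60)] / 3000 = +0.007833
∂z/∂y = [(-60)·(-1.9) − (-5)·(-2.5)] / 3000 = +0.03383
Steepest decrease is along −∇f: components (-0.007833 E, -0.03383 N).
Azimuth = atan2(-0.007833, -0.03383) = 193.0° ≈ 193°.

193°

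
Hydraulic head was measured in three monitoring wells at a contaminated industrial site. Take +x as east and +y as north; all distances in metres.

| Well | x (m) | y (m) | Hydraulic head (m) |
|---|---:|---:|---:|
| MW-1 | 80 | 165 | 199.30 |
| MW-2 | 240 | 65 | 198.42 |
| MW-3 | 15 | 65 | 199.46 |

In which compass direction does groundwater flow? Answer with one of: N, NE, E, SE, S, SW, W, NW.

With h = a·x + b·y + c and MW-1 as origin, the differences give:
  160·a + (-100)·b = -0.88
  (-65)·a + (-100)·b = +0.16
Eliminate b (×(-100) and ×(-100), subtract): -22500·a = 104.000 → a = ∂h/∂x = -0.004622
Back-substitute: b = ∂h/∂y = +0.001404.
Flow = −∇h = (+0.004622 east, -0.001404 north), which points east.

E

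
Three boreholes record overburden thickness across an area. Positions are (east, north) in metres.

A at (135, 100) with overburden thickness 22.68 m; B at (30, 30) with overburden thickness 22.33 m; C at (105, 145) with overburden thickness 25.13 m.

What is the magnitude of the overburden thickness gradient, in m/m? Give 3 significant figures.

Differences from A: to B (Δx, Δy, Δh) = (-105, -70, -0.35); to C = (-30, 45, +2.45).
Determinant of the coordinate differences = (-105)·45 − (-30)·(-70) = -6825.
∂d/∂x = [(-0.35)·45 − (+2.45)·(-70)] / -6825 = -0.02282
∂d/∂y = [(-105)·(+2.45) − (-30)·(-0.35)] / -6825 = +0.03923
|∇f| = √(-0.02282² + 0.03923²) = 0.04538 m/m

0.0454 m/m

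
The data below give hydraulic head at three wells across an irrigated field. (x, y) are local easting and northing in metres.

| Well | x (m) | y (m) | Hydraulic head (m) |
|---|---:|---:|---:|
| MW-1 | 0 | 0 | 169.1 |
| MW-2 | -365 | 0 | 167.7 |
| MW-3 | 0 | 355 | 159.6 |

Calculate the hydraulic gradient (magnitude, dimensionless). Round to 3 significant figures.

∂h/∂x = (167.7 − 169.1) / (-365 − 0) = +0.003836
∂h/∂y = (159.6 − 169.1) / (355 − 0) = -0.02676
|∇h| = √(0.003836² + -0.02676²) = 0.02703

0.0270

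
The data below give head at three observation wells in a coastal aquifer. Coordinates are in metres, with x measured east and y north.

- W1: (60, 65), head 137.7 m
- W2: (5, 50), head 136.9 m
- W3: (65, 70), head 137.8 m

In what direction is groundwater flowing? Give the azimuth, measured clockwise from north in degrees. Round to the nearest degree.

With h = a·x + b·y + c and W1 as origin, the differences give:
  (-55)·a + (-15)·b = -0.8
  5·a + 5·b = +0.1
Eliminate b (×5 and ×(-15), subtract): -200·a = -2.50 → a = ∂h/∂x = +0.01250
Back-substitute: b = ∂h/∂y = +0.007500.
Flow direction (−∇h) has components (-0.01250 E, -0.007500 N).
Azimuth = atan2(E, N) = atan2(-0.01250, -0.007500) = 239.0° ≈ 239°.

239°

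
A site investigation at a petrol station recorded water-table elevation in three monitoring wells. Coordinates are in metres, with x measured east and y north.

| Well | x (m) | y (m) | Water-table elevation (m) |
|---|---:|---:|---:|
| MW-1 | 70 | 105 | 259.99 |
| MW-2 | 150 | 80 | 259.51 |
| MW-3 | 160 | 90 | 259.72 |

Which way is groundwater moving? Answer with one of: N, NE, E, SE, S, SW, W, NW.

S

Taking MW-1 as reference: MW-2−MW-1 = (80, -25, -0.48); MW-3−MW-1 = (90, -15, -0.27).
Determinant of the coordinate differences = 80·(-15) − 90·(-25) = 1050.
∂h/∂x = [(-0.48)·(-15) − (-0.27)·(-25)] / 1050 = +0.0004286
∂h/∂y = [80·(-0.27) − 90·(-0.48)] / 1050 = +0.02057
Flow = −∇h = (-0.0004286 east, -0.02057 north), which points south.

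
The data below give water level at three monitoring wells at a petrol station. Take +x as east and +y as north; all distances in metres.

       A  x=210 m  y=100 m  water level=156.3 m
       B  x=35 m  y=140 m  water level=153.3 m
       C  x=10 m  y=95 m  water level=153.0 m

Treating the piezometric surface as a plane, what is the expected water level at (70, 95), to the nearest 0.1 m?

154.0 m

With h = a·x + b·y + c and A as origin, the differences give:
  (-175)·a + 40·b = -3.0
  (-200)·a + (-5)·b = -3.3
Eliminate b (×(-5) and ×40, subtract): 8875·a = 147.00 → a = ∂h/∂x = +0.01656
Back-substitute: b = ∂h/∂y = -0.002535.
h(70, 95) = 156.3 + (+0.01656)·(-140) + (-0.002535)·(-5) = 156.3 -2.319 +0.013 = 153.994 m.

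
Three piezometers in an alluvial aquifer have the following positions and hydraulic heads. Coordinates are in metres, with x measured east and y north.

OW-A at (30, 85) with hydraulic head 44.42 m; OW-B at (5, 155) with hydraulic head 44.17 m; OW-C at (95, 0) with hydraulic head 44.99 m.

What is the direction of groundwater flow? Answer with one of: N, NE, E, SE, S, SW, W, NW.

Taking OW-A as reference: OW-B−OW-A = (-25, 70, -0.25); OW-C−OW-A = (65, -85, +0.57).
Solve a·Δx + b·Δy = Δh: det = (-25)·(-85) − 65·70 = -2425.
∂h/∂x = [(-0.25)·(-85) − (+0.57)·70] / -2425 = +0.007691
∂h/∂y = [(-25)·(+0.57) − 65·(-0.25)] / -2425 = -0.0008247
Flow = −∇h = (-0.007691 east, +0.0008247 north), which points west.

W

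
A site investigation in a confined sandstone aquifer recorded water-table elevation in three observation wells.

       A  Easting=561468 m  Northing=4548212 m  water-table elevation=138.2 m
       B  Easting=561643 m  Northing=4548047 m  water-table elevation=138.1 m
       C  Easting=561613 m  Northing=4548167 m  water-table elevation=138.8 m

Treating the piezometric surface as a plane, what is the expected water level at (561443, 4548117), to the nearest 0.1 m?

137.3 m

With h = a·x + b·y + c and A as origin, the differences give:
  175·a + (-165)·b = -0.1
  145·a + (-45)·b = +0.6
Eliminate b (×(-45) and ×(-165), subtract): 16050·a = 103.50 → a = ∂h/∂x = +0.006449
Back-substitute: b = ∂h/∂y = +0.007445.
h(561443, 4548117) = 138.2 + (+0.006449)·(-25) + (+0.007445)·(-95) = 138.2 -0.161 -0.707 = 137.331 m.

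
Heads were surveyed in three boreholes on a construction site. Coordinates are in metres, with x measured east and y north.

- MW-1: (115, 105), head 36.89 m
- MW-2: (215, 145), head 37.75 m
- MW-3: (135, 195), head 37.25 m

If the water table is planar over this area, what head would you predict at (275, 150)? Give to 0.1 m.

38.2 m

Three-point gradient (reference MW-1): Δ to MW-2 = (100, 40, +0.86), Δ to MW-3 = (20, 90, +0.36).
∂h/∂x = +0.007683, ∂h/∂y = +0.002293 (det = 8200).
h(275, 150) = 36.89 + (+0.007683)·(160) + (+0.002293)·(45) = 36.89 +1.229 +0.103 = 38.222 m.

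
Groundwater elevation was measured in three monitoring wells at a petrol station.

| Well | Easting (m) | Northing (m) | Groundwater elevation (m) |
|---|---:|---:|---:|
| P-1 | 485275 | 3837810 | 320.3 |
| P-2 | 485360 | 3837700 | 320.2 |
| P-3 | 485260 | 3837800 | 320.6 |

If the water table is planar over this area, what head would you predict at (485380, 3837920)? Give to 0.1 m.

Three-point gradient (reference P-1): Δ to P-2 = (85, -110, -0.1), Δ to P-3 = (-15, -10, +0.3).
∂h/∂x = -0.01360, ∂h/∂y = -0.009600 (det = -2500).
h(485380, 3837920) = 320.3 + (-0.01360)·(105) + (-0.009600)·(110) = 320.3 -1.428 -1.056 = 317.816 m.

317.8 m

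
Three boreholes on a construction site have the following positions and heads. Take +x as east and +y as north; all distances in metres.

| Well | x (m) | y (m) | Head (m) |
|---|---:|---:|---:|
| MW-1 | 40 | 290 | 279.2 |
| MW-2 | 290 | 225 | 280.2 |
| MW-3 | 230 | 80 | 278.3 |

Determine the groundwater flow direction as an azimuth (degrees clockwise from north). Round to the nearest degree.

Taking MW-1 as reference: MW-2−MW-1 = (250, -65, +1.0); MW-3−MW-1 = (190, -210, -0.9).
Determinant of the coordinate differences = 250·(-210) − 190·(-65) = -40150.
∂h/∂x = [(+1.0)·(-210) − (-0.9)·(-65)] / -40150 = +0.006687
∂h/∂y = [250·(-0.9) − 190·(+1.0)] / -40150 = +0.01034
Flow direction (−∇h) has components (-0.006687 E, -0.01034 N).
Azimuth = atan2(E, N) = atan2(-0.006687, -0.01034) = 212.9° ≈ 213°.

213°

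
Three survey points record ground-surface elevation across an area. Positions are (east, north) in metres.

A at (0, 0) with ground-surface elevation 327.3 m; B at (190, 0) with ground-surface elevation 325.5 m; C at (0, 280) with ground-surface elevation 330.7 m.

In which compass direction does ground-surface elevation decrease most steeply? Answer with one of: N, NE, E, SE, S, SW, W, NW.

SE

∂z/∂x = (325.5 − 327.3) / (190 − 0) = -0.009474
∂z/∂y = (330.7 − 327.3) / (280 − 0) = +0.01214
Steepest decrease is along −∇f = (+0.009474 E, -0.01214 N) → southeast.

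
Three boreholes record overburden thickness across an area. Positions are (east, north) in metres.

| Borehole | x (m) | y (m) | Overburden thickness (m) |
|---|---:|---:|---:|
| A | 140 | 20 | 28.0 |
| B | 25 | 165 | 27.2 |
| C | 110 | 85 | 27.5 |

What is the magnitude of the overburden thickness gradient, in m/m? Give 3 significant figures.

0.0126 m/m

Three-point gradient (reference A): Δ to B = (-115, 145, -0.8), Δ to C = (-30, 65, -0.5).
∂d/∂x = -0.006560, ∂d/∂y = -0.01072 (det = -3125).
|∇f| = √(-0.006560² + -0.01072²) = 0.01257 m/m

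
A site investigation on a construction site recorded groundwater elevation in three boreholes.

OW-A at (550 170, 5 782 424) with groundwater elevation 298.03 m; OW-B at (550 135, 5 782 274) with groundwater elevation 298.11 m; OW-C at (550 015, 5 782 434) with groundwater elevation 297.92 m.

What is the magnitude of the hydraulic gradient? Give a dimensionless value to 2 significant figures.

Taking OW-A as reference: OW-B−OW-A = (-35, -150, +0.08); OW-C−OW-A = (-155, 10, -0.11).
Determinant of the coordinate differences = (-35)·10 − (-155)·(-150) = -23600.
∂h/∂x = [(+0.08)·10 − (-0.11)·(-150)] / -23600 = +0.0006653
∂h/∂y = [(-35)·(-0.11) − (-155)·(+0.08)] / -23600 = -0.0006886
|∇h| = √(0.0006653² + -0.0006886²) = 0.0009575

0.00096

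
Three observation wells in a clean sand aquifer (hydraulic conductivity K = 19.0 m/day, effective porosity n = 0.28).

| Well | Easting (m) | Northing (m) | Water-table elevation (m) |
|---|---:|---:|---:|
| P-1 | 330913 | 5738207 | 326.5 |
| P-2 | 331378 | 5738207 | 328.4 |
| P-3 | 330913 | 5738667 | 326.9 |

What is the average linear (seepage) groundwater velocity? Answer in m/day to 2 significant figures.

0.28 m/day

∂h/∂x = (328.4 − 326.5) / (331378 − 330913) = +0.004086
∂h/∂y = (326.9 − 326.5) / (5738667 − 5738207) = +0.0008696
|∇h| = √(0.004086² + 0.0008696²) = 0.004178
Seepage velocity v = K·i/n = 19.0 × 0.004178 / 0.28 = 0.2835 m/day.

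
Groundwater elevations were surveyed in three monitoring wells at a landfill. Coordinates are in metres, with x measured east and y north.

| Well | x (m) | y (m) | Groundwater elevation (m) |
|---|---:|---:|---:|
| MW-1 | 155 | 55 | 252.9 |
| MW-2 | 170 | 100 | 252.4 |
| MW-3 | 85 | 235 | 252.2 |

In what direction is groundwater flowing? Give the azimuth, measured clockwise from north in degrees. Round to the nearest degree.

Differences from MW-1: to MW-2 (Δx, Δy, Δh) = (15, 45, -0.5); to MW-3 = (-70, 180, -0.7).
Solve a·Δx + b·Δy = Δh: det = 15·180 − (-70)·45 = 5850.
∂h/∂x = [(-0.5)·180 − (-0.7)·45] / 5850 = -0.010000
∂h/∂y = [15·(-0.7) − (-70)·(-0.5)] / 5850 = -0.007778
Flow direction (−∇h) has components (+0.010000 E, +0.007778 N).
Azimuth = atan2(E, N) = atan2(+0.010000, +0.007778) = 52.1° ≈ 052°.

052°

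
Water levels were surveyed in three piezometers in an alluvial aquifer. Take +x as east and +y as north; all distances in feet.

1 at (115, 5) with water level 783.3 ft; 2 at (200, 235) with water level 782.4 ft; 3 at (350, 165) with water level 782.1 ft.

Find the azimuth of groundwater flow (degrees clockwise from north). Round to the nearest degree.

Three-point gradient (reference 1): Δ to 2 = (85, 230, -0.9), Δ to 3 = (235, 160, -1.2).
∂h/∂x = -0.003263, ∂h/∂y = -0.002707 (det = -40450).
Flow direction (−∇h) has components (+0.003263 E, +0.002707 N).
Azimuth = atan2(E, N) = atan2(+0.003263, +0.002707) = 50.3° ≈ 050°.

050°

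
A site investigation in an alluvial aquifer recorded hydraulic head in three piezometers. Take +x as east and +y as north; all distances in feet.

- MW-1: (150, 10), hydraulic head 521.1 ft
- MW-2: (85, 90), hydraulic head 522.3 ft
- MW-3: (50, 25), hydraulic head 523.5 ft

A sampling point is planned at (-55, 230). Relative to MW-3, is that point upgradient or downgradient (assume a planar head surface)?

upgradient

With h = a·x + b·y + c and MW-1 as origin, the differences give:
  (-65)·a + 80·b = +1.2
  (-100)·a + 15·b = +2.4
Eliminate b (×15 and ×80, subtract): 7025·a = -174.00 → a = ∂h/∂x = -0.02477
Back-substitute: b = ∂h/∂y = -0.005125.
Head at (-55, 230) = 521.1 + (-0.02477)·(-205) + (-0.005125)·(220) = 525.05 ft.
That is higher than the 523.5 ft at MW-3, so the point is upgradient.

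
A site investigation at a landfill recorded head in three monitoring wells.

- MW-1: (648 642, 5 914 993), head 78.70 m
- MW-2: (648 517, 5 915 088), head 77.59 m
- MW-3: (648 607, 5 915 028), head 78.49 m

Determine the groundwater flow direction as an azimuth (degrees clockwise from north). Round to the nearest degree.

With h = a·x + b·y + c and MW-1 as origin, the differences give:
  (-125)·a + 95·b = -1.11
  (-35)·a + 35·b = -0.21
Eliminate b (×35 and ×95, subtract): -1050·a = -18.900 → a = ∂h/∂x = +0.01800
Back-substitute: b = ∂h/∂y = +0.01200.
Flow direction (−∇h) has components (-0.01800 E, -0.01200 N).
Azimuth = atan2(E, N) = atan2(-0.01800, -0.01200) = 236.3° ≈ 236°.

236°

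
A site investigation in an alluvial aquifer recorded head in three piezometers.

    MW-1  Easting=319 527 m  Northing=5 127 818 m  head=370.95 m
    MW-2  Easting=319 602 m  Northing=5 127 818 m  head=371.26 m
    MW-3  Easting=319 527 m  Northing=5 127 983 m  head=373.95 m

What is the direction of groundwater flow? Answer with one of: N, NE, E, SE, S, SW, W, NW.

S

∂h/∂x = (371.26 − 370.95) / (319602 − 319527) = +0.004133
∂h/∂y = (373.95 − 370.95) / (5127983 − 5127818) = +0.01818
Flow = −∇h = (-0.004133 east, -0.01818 north), which points south.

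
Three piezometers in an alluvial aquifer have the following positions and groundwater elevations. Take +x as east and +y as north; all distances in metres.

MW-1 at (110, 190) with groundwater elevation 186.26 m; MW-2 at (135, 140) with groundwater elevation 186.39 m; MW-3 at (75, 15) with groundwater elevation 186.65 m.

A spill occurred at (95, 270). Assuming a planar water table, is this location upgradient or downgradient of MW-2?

downgradient

Taking MW-1 as reference: MW-2−MW-1 = (25, -50, +0.13); MW-3−MW-1 = (-35, -175, +0.39).
Solve a·Δx + b·Δy = Δh: det = 25·(-175) − (-35)·(-50) = -6125.
∂h/∂x = [(+0.13)·(-175) − (+0.39)·(-50)] / -6125 = +0.0005306
∂h/∂y = [25·(+0.39) − (-35)·(+0.13)] / -6125 = -0.002335
Head at (95, 270) = 186.26 + (+0.0005306)·(-15) + (-0.002335)·(80) = 186.07 m.
That is lower than the 186.39 m at MW-2, so the point is downgradient.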